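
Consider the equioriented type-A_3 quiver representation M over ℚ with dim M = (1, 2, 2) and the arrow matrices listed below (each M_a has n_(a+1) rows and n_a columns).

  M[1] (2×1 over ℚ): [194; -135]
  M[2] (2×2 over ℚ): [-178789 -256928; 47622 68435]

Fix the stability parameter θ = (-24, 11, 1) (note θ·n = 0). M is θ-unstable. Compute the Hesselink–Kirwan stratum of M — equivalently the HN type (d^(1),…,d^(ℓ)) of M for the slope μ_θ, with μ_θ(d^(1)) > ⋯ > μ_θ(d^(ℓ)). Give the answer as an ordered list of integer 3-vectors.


Interval decomposition of M: I[1,3], I[2,3].
HN type (ℓ=2): μ^(1)=6; μ^(2)=-24

((0, 2, 2); (1, 0, 0))


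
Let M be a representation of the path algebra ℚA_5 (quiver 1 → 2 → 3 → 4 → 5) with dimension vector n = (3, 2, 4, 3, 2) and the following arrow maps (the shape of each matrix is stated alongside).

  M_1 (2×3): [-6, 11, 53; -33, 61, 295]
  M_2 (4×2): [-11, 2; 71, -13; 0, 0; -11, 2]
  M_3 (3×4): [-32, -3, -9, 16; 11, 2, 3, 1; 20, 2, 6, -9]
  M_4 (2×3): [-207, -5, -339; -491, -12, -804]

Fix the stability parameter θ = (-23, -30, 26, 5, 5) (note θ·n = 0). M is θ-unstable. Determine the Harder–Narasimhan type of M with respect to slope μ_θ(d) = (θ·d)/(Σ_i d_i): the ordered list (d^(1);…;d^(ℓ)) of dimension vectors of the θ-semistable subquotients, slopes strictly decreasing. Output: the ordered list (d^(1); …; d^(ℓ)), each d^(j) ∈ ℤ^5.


Via rank(M_{q-1}∘⋯∘M_p): M ≅ I[1,1], I[1,5]^2, I[3,3], I[3,4].
μ_θ-semistable layers: μ^(1)=26; μ^(2)=31/2; μ^(3)=12; μ^(4)=-23; μ^(5)=-53/2

((0, 0, 1, 0, 0); (0, 0, 1, 1, 0); (0, 0, 2, 2, 2); (1, 0, 0, 0, 0); (2, 2, 0, 0, 0))


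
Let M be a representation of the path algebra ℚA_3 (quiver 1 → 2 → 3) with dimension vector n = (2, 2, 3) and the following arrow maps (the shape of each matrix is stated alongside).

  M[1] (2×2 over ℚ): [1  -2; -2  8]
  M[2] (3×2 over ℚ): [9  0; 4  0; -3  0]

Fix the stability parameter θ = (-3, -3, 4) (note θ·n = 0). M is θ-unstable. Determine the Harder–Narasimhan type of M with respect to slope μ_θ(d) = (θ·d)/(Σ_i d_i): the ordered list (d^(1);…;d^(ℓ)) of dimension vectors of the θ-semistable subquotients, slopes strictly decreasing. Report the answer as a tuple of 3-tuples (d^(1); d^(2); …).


Via rank(M_{q-1}∘⋯∘M_p): M ≅ I[1,2], I[1,3], I[3,3]^2.
μ_θ-semistable layers: μ^(1)=4; μ^(2)=-3

((0, 0, 3); (2, 2, 0))


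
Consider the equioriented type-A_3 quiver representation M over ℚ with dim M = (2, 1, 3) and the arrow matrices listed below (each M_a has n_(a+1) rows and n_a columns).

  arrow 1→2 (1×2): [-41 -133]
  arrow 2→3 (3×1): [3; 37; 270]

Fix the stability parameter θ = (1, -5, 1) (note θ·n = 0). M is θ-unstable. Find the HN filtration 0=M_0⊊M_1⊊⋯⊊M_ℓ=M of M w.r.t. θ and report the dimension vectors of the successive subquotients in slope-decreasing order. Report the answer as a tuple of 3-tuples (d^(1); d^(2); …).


Via rank(M_{q-1}∘⋯∘M_p): M ≅ I[1,1], I[1,3], I[3,3]^2.
μ_θ-semistable layers: μ^(1)=1; μ^(2)=-2

((1, 0, 3); (1, 1, 0))


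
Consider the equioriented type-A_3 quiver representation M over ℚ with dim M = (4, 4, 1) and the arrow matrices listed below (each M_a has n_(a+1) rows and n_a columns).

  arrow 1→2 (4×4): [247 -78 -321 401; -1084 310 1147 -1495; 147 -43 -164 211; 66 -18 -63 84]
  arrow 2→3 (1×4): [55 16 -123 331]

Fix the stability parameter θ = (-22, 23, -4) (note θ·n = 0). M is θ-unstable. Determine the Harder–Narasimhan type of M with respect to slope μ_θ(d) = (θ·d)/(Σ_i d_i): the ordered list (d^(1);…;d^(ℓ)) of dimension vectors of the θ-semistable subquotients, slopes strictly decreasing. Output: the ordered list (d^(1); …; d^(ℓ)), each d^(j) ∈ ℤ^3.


Interval decomposition of M: I[1,2]^3, I[1,3].
HN type (ℓ=3): μ^(1)=23; μ^(2)=19/2; μ^(3)=-22

((0, 3, 0); (0, 1, 1); (4, 0, 0))


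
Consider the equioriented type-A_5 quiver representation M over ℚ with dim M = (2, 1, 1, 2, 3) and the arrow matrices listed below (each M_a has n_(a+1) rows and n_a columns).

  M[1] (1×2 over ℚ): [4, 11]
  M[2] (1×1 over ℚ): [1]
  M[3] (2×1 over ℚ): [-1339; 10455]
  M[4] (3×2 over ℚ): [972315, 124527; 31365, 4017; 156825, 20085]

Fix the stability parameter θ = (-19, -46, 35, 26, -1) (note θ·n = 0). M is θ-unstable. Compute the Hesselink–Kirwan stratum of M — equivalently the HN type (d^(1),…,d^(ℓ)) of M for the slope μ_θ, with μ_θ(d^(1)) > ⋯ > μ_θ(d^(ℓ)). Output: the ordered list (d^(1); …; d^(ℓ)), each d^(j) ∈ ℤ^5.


Barcode: M ≅ I[1,1], I[1,4], I[4,5], I[5,5]^2. HN layers by μ_θ (5 steps, strictly decreasing):
  μ^(1)=61/2; μ^(2)=25/2; μ^(3)=-1; μ^(4)=-19; μ^(5)=-65/2

((0, 0, 1, 1, 0); (0, 0, 0, 1, 1); (0, 0, 0, 0, 2); (1, 0, 0, 0, 0); (1, 1, 0, 0, 0))


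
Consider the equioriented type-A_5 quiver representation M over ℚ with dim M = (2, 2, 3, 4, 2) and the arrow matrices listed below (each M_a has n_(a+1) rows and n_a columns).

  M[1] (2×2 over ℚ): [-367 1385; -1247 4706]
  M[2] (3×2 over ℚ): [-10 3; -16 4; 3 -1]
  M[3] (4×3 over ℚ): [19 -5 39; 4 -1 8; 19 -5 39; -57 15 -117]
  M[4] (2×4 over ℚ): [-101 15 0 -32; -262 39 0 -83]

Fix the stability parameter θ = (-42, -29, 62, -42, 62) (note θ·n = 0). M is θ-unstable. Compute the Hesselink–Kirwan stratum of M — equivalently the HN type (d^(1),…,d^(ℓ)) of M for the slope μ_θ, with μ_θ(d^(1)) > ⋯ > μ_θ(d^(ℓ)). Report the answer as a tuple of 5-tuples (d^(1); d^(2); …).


Interval decomposition of M: I[1,3], I[1,5], I[3,4], I[4,4], I[4,5].
HN type (ℓ=4): μ^(1)=62; μ^(2)=10; μ^(3)=-29; μ^(4)=-42

((0, 0, 1, 0, 2); (0, 0, 2, 2, 0); (0, 2, 0, 0, 0); (2, 0, 0, 2, 0))


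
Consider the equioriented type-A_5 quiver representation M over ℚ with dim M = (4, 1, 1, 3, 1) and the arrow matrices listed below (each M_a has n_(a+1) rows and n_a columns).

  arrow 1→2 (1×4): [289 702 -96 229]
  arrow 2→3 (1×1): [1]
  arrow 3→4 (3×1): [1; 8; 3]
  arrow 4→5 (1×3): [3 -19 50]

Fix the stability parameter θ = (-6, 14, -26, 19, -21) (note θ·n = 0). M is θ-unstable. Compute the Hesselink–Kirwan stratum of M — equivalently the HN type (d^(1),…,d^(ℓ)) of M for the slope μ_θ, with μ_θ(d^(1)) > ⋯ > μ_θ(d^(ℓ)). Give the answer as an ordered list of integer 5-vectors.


Via rank(M_{q-1}∘⋯∘M_p): M ≅ I[1,1]^3, I[1,5], I[4,4]^2.
μ_θ-semistable layers: μ^(1)=19; μ^(2)=-1; μ^(3)=-6

((0, 0, 0, 2, 0); (0, 0, 0, 1, 1); (4, 1, 1, 0, 0))


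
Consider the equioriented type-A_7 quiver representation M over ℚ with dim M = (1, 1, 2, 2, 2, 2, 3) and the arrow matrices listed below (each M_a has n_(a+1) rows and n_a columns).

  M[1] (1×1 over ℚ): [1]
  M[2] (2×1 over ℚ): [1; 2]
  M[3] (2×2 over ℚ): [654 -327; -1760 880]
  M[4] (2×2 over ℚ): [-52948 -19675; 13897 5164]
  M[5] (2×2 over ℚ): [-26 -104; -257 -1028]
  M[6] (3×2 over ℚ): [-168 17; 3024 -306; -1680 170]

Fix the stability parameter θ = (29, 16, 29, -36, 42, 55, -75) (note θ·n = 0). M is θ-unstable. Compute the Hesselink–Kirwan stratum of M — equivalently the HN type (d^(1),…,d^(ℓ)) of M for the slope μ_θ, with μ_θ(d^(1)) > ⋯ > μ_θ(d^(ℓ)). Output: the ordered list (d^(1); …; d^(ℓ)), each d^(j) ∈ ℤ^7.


Via rank(M_{q-1}∘⋯∘M_p): M ≅ I[1,3], I[3,5], I[4,7], I[6,6], I[7,7]^2.
μ_θ-semistable layers: μ^(1)=55; μ^(2)=42; μ^(3)=29; μ^(4)=45/2; μ^(5)=22/3; μ^(6)=-7/2; μ^(7)=-36; μ^(8)=-75

((0, 0, 0, 0, 0, 1, 0); (0, 0, 0, 0, 1, 0, 0); (0, 0, 1, 0, 0, 0, 0); (1, 1, 0, 0, 0, 0, 0); (0, 0, 0, 0, 1, 1, 1); (0, 0, 1, 1, 0, 0, 0); (0, 0, 0, 1, 0, 0, 0); (0, 0, 0, 0, 0, 0, 2))


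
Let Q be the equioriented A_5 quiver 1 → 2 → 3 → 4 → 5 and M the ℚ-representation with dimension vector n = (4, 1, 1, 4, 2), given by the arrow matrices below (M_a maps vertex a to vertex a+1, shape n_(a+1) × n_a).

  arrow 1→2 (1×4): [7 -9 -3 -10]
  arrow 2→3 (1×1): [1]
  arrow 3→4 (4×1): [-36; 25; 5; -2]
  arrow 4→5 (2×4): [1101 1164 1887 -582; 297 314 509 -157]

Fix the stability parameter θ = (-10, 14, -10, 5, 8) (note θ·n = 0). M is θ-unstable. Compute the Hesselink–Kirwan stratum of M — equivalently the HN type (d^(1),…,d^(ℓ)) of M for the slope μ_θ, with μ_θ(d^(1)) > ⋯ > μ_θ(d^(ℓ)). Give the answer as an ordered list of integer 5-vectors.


Interval decomposition of M: I[1,1]^3, I[1,5], I[4,4]^2, I[4,5].
HN type (ℓ=4): μ^(1)=8; μ^(2)=5; μ^(3)=2; μ^(4)=-10

((0, 0, 0, 0, 2); (0, 0, 0, 4, 0); (0, 1, 1, 0, 0); (4, 0, 0, 0, 0))


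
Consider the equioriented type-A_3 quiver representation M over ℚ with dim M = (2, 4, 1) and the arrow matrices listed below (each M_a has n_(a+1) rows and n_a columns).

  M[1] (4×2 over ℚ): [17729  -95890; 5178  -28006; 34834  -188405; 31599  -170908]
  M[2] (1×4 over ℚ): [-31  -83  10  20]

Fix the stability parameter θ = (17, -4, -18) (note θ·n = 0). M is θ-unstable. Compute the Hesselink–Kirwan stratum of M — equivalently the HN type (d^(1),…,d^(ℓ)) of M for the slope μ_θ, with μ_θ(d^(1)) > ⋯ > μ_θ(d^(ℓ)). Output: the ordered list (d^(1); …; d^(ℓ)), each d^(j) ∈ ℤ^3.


Interval decomposition of M: I[1,2], I[1,3], I[2,2]^2.
HN type (ℓ=3): μ^(1)=13/2; μ^(2)=-5/3; μ^(3)=-4

((1, 1, 0); (1, 1, 1); (0, 2, 0))


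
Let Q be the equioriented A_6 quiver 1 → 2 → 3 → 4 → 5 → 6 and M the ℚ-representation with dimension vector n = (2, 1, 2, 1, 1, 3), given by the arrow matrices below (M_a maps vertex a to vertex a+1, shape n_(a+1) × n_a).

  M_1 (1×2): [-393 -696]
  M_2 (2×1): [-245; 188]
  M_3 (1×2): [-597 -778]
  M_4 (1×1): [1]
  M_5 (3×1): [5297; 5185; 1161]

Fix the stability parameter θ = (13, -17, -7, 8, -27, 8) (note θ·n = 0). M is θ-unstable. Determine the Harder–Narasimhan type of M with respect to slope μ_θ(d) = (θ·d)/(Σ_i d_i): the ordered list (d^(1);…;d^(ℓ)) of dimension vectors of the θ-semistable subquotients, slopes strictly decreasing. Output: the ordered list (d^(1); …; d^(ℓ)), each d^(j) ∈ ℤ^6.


Interval decomposition of M: I[1,1], I[1,6], I[3,3], I[6,6]^2.
HN type (ℓ=4): μ^(1)=13; μ^(2)=8; μ^(3)=-6; μ^(4)=-7

((1, 0, 0, 0, 0, 0); (0, 0, 0, 0, 0, 3); (1, 1, 1, 1, 1, 0); (0, 0, 1, 0, 0, 0))


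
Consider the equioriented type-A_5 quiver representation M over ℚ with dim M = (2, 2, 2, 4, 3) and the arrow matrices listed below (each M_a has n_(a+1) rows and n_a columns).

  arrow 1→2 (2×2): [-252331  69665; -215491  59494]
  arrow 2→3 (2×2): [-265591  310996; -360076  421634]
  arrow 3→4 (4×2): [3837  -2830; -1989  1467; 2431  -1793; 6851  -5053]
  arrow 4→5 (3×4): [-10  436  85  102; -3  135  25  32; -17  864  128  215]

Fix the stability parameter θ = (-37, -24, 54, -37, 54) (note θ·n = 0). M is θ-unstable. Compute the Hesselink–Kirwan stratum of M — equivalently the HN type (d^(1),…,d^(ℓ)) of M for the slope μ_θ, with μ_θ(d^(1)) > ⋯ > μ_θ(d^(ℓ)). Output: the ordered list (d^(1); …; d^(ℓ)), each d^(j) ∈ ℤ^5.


Barcode: M ≅ I[1,5]^2, I[4,4], I[4,5]. HN layers by μ_θ (4 steps, strictly decreasing):
  μ^(1)=54; μ^(2)=17/2; μ^(3)=-24; μ^(4)=-37

((0, 0, 0, 0, 3); (0, 0, 2, 2, 0); (0, 2, 0, 0, 0); (2, 0, 0, 2, 0))


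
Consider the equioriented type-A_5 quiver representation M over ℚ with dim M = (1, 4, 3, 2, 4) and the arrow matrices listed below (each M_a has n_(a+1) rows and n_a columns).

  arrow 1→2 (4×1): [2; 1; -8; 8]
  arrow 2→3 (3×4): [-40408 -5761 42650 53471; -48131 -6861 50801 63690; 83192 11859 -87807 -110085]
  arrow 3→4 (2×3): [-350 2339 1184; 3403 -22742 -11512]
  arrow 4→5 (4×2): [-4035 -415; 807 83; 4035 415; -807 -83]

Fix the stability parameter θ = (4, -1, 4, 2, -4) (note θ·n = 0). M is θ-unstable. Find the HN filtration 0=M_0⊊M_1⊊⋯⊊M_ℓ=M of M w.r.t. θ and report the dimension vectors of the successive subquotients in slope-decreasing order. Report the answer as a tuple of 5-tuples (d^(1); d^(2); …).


Interval decomposition of M: I[1,4], I[2,2], I[2,3], I[2,5], I[5,5]^3.
HN type (ℓ=6): μ^(1)=4; μ^(2)=3; μ^(3)=3/2; μ^(4)=2/3; μ^(5)=-1; μ^(6)=-4

((0, 0, 1, 0, 0); (0, 0, 1, 1, 0); (1, 1, 0, 0, 0); (0, 0, 1, 1, 1); (0, 3, 0, 0, 0); (0, 0, 0, 0, 3))


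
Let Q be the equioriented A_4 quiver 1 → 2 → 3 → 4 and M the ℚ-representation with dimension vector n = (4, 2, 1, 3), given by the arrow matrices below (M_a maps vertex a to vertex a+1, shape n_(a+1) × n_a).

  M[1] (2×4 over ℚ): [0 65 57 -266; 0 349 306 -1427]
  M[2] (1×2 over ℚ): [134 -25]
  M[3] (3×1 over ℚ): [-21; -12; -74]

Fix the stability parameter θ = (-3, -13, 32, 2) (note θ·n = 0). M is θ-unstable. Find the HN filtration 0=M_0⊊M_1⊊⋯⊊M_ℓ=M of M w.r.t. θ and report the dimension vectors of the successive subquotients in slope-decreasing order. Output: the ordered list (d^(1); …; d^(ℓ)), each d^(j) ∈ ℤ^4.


Barcode: M ≅ I[1,1]^2, I[1,2], I[1,4], I[4,4]^2. HN layers by μ_θ (4 steps, strictly decreasing):
  μ^(1)=17; μ^(2)=2; μ^(3)=-3; μ^(4)=-8

((0, 0, 1, 1); (0, 0, 0, 2); (2, 0, 0, 0); (2, 2, 0, 0))


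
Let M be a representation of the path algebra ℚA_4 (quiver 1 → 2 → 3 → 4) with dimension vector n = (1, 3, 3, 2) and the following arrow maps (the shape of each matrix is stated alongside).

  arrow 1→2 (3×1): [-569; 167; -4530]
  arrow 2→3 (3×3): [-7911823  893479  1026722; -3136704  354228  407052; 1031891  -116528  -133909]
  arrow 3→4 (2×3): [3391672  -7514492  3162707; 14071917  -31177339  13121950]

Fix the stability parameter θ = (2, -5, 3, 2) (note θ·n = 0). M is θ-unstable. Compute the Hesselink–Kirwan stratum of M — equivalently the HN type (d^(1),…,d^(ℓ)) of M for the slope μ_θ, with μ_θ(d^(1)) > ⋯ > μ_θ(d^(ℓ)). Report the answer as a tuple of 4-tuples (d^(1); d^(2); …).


Barcode: M ≅ I[1,4], I[2,2], I[2,4], I[3,3]. HN layers by μ_θ (4 steps, strictly decreasing):
  μ^(1)=3; μ^(2)=5/2; μ^(3)=-3/2; μ^(4)=-5

((0, 0, 1, 0); (0, 0, 2, 2); (1, 1, 0, 0); (0, 2, 0, 0))


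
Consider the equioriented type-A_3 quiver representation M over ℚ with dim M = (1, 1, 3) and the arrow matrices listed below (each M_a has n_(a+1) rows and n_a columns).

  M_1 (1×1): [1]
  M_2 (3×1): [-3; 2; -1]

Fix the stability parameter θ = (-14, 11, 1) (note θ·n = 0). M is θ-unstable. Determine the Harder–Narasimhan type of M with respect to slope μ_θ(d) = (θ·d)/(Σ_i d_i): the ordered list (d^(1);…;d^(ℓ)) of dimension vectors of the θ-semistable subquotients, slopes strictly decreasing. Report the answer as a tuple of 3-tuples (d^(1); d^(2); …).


Via rank(M_{q-1}∘⋯∘M_p): M ≅ I[1,3], I[3,3]^2.
μ_θ-semistable layers: μ^(1)=6; μ^(2)=1; μ^(3)=-14

((0, 1, 1); (0, 0, 2); (1, 0, 0))


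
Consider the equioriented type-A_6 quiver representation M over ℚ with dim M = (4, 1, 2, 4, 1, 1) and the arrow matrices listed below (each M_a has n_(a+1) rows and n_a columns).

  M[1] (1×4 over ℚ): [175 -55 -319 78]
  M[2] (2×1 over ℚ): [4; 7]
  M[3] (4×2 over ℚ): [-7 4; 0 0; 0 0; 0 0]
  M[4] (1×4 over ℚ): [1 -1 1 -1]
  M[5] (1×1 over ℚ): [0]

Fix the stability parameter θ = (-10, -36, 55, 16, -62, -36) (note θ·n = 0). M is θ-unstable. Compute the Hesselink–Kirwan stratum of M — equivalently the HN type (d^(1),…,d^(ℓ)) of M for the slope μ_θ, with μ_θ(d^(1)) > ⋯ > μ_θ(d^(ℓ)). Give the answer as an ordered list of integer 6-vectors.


Barcode: M ≅ I[1,1]^3, I[1,3], I[3,5], I[4,4]^3, I[6,6]. HN layers by μ_θ (6 steps, strictly decreasing):
  μ^(1)=55; μ^(2)=16; μ^(3)=3; μ^(4)=-10; μ^(5)=-23; μ^(6)=-36

((0, 0, 1, 0, 0, 0); (0, 0, 0, 3, 0, 0); (0, 0, 1, 1, 1, 0); (3, 0, 0, 0, 0, 0); (1, 1, 0, 0, 0, 0); (0, 0, 0, 0, 0, 1))


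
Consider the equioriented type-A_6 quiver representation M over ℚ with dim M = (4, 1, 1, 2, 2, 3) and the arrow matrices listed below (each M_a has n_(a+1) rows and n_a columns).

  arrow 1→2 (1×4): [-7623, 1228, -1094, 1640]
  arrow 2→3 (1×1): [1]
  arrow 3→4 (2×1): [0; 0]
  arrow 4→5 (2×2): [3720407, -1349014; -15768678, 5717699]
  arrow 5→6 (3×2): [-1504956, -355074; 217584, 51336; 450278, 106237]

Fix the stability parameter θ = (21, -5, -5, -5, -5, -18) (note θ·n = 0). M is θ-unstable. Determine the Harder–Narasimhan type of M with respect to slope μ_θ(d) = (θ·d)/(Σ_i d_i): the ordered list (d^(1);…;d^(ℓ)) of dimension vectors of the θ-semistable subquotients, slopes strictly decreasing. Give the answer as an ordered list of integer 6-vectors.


Interval decomposition of M: I[1,1]^3, I[1,3], I[4,5], I[4,6], I[6,6]^2.
HN type (ℓ=5): μ^(1)=21; μ^(2)=11/3; μ^(3)=-5; μ^(4)=-28/3; μ^(5)=-18

((3, 0, 0, 0, 0, 0); (1, 1, 1, 0, 0, 0); (0, 0, 0, 1, 1, 0); (0, 0, 0, 1, 1, 1); (0, 0, 0, 0, 0, 2))


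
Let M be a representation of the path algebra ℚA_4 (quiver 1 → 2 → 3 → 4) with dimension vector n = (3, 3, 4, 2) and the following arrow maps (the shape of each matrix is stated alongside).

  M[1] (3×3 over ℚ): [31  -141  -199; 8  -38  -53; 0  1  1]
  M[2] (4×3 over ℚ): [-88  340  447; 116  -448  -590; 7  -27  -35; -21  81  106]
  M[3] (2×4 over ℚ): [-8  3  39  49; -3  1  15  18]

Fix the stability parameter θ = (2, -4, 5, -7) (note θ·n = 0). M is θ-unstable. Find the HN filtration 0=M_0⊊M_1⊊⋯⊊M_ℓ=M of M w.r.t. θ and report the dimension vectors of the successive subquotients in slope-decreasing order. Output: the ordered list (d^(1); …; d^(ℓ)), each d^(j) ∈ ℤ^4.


Interval decomposition of M: I[1,3], I[1,4]^2, I[3,3].
HN type (ℓ=2): μ^(1)=5; μ^(2)=-1

((0, 0, 2, 0); (3, 3, 2, 2))


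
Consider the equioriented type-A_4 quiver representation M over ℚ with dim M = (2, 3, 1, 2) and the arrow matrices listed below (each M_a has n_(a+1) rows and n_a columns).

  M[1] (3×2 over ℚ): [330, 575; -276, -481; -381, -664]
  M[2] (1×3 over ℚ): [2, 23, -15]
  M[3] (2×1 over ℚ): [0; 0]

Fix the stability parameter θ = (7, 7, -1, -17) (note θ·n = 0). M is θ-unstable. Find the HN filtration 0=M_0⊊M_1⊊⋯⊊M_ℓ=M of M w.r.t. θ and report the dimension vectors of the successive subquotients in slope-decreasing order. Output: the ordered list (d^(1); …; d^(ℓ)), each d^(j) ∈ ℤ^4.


Via rank(M_{q-1}∘⋯∘M_p): M ≅ I[1,2], I[1,3], I[2,2], I[4,4]^2.
μ_θ-semistable layers: μ^(1)=7; μ^(2)=13/3; μ^(3)=-17

((1, 2, 0, 0); (1, 1, 1, 0); (0, 0, 0, 2))


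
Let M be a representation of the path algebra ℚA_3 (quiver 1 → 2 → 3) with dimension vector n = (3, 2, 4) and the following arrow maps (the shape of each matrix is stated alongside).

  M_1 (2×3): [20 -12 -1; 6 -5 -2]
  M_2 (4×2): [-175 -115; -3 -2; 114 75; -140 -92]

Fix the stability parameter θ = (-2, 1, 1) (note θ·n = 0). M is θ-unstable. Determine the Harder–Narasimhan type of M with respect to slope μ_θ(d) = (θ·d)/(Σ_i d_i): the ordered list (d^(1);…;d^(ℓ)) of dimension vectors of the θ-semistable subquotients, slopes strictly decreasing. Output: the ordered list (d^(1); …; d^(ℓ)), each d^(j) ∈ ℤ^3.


Interval decomposition of M: I[1,1], I[1,3]^2, I[3,3]^2.
HN type (ℓ=2): μ^(1)=1; μ^(2)=-2

((0, 2, 4); (3, 0, 0))


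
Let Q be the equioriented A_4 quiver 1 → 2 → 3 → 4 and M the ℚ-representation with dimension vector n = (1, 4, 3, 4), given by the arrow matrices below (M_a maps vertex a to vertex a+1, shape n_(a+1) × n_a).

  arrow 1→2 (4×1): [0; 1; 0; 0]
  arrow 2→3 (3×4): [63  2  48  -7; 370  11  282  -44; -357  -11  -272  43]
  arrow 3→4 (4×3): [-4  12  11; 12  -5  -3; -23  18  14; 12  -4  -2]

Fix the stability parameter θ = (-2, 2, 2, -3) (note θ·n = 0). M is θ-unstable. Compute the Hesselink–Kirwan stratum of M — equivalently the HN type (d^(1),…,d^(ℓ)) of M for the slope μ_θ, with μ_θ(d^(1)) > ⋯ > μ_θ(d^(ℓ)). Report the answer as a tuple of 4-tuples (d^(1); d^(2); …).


Via rank(M_{q-1}∘⋯∘M_p): M ≅ I[1,4], I[2,2], I[2,4]^2, I[4,4].
μ_θ-semistable layers: μ^(1)=2; μ^(2)=1/3; μ^(3)=-2; μ^(4)=-3

((0, 1, 0, 0); (0, 3, 3, 3); (1, 0, 0, 0); (0, 0, 0, 1))


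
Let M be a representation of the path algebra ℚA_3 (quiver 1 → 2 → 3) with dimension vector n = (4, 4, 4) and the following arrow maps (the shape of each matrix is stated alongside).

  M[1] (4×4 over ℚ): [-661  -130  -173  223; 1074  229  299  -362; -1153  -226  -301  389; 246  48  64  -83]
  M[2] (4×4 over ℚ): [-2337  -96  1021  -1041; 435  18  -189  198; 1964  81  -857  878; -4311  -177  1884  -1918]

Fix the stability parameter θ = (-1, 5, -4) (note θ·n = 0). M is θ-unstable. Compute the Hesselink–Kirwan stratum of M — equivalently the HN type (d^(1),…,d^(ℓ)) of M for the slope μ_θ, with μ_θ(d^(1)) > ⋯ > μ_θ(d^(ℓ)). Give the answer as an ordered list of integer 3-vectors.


Interval decomposition of M: I[1,1], I[1,2], I[1,3]^2, I[2,3], I[3,3].
HN type (ℓ=4): μ^(1)=5; μ^(2)=1/2; μ^(3)=-1; μ^(4)=-4

((0, 1, 0); (0, 3, 3); (4, 0, 0); (0, 0, 1))


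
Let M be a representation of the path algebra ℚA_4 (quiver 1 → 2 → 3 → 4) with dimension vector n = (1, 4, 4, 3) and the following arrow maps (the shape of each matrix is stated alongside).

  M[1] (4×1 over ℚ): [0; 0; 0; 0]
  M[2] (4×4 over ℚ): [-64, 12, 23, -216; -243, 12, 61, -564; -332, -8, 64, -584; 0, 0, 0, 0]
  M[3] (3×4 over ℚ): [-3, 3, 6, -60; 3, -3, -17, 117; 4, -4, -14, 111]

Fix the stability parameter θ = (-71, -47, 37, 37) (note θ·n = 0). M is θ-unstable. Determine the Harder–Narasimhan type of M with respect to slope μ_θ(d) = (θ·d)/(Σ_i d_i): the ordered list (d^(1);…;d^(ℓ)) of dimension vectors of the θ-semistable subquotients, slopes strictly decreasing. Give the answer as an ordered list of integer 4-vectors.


Via rank(M_{q-1}∘⋯∘M_p): M ≅ I[1,1], I[2,2], I[2,3], I[2,4]^2, I[3,4].
μ_θ-semistable layers: μ^(1)=37; μ^(2)=-47; μ^(3)=-71

((0, 0, 4, 3); (0, 4, 0, 0); (1, 0, 0, 0))


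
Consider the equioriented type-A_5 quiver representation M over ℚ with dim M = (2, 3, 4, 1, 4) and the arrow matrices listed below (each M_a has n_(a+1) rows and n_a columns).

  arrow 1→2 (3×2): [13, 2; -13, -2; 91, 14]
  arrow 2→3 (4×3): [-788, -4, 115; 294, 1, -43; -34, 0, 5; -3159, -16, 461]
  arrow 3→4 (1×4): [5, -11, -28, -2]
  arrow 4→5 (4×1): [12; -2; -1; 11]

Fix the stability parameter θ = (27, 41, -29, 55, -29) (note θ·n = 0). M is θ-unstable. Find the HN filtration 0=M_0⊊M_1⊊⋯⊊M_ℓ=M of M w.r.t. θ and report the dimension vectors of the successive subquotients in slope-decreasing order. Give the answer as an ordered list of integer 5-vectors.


Barcode: M ≅ I[1,1], I[1,5], I[2,3]^2, I[3,3], I[5,5]^3. HN layers by μ_θ (4 steps, strictly decreasing):
  μ^(1)=27; μ^(2)=13; μ^(3)=6; μ^(4)=-29

((1, 0, 0, 0, 0); (1, 1, 1, 1, 1); (0, 2, 2, 0, 0); (0, 0, 1, 0, 3))


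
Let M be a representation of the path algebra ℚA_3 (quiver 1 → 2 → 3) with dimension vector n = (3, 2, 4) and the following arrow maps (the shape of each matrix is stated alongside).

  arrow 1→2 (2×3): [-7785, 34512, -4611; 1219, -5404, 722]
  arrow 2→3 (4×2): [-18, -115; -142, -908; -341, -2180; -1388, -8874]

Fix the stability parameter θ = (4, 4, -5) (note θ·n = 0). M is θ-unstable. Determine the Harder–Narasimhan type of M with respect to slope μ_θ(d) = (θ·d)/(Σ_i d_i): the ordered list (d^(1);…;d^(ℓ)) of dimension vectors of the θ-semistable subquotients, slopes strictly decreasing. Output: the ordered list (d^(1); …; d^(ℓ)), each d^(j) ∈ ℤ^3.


Interval decomposition of M: I[1,1], I[1,3]^2, I[3,3]^2.
HN type (ℓ=3): μ^(1)=4; μ^(2)=1; μ^(3)=-5

((1, 0, 0); (2, 2, 2); (0, 0, 2))


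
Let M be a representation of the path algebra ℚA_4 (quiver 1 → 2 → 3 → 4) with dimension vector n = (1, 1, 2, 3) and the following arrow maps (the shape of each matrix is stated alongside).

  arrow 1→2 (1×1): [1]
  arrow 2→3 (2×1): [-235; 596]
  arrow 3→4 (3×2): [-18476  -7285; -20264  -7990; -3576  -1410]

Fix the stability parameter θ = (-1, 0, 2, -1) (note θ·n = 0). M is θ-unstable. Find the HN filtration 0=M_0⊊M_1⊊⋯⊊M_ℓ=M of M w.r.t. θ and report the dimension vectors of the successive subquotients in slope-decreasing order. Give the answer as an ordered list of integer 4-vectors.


Via rank(M_{q-1}∘⋯∘M_p): M ≅ I[1,3], I[3,4], I[4,4]^2.
μ_θ-semistable layers: μ^(1)=2; μ^(2)=1/2; μ^(3)=0; μ^(4)=-1

((0, 0, 1, 0); (0, 0, 1, 1); (0, 1, 0, 0); (1, 0, 0, 2))


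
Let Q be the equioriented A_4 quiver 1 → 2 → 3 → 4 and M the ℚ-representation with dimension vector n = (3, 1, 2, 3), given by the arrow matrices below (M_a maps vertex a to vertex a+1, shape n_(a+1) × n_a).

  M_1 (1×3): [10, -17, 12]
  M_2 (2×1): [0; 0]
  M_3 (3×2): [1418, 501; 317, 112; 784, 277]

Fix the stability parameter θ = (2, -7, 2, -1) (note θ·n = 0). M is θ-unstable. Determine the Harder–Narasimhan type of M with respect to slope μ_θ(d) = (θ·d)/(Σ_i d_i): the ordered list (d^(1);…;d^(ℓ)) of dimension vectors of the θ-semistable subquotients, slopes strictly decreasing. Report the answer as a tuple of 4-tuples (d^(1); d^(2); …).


Interval decomposition of M: I[1,1]^2, I[1,2], I[3,4]^2, I[4,4].
HN type (ℓ=4): μ^(1)=2; μ^(2)=1/2; μ^(3)=-1; μ^(4)=-5/2

((2, 0, 0, 0); (0, 0, 2, 2); (0, 0, 0, 1); (1, 1, 0, 0))


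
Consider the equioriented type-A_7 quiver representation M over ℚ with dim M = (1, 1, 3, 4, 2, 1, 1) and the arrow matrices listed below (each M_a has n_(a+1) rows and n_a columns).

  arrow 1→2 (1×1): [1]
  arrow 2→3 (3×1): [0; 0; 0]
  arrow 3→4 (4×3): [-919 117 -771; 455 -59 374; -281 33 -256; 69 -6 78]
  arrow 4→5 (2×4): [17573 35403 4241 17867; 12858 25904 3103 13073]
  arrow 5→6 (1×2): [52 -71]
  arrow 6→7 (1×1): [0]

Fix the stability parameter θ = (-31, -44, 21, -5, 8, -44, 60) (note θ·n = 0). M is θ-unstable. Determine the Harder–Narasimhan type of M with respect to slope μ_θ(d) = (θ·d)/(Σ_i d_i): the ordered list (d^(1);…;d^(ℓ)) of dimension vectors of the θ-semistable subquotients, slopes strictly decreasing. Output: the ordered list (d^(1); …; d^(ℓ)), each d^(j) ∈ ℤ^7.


Via rank(M_{q-1}∘⋯∘M_p): M ≅ I[1,2], I[3,4], I[3,5], I[3,6], I[4,4], I[7,7].
μ_θ-semistable layers: μ^(1)=60; μ^(2)=8; μ^(3)=-5; μ^(4)=-75/2

((0, 0, 0, 0, 0, 0, 1); (0, 0, 2, 2, 1, 0, 0); (0, 0, 1, 2, 1, 1, 0); (1, 1, 0, 0, 0, 0, 0))


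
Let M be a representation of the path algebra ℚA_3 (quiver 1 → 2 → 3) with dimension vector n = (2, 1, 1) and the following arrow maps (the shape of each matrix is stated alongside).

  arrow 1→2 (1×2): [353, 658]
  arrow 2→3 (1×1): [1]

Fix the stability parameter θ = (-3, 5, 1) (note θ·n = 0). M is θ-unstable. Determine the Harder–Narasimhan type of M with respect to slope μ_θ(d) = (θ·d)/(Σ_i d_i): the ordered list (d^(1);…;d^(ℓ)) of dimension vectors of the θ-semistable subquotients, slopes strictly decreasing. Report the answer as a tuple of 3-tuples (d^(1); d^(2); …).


Barcode: M ≅ I[1,1], I[1,3]. HN layers by μ_θ (2 steps, strictly decreasing):
  μ^(1)=3; μ^(2)=-3

((0, 1, 1); (2, 0, 0))


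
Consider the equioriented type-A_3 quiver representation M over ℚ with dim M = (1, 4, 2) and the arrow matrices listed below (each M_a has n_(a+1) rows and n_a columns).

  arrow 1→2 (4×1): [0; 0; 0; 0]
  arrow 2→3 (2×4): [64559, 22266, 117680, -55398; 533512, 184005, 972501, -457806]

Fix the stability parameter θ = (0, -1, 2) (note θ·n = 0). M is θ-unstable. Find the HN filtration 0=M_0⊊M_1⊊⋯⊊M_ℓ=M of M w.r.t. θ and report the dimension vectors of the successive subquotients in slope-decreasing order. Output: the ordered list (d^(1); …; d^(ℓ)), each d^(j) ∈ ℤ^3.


Barcode: M ≅ I[1,1], I[2,2]^2, I[2,3]^2. HN layers by μ_θ (3 steps, strictly decreasing):
  μ^(1)=2; μ^(2)=0; μ^(3)=-1

((0, 0, 2); (1, 0, 0); (0, 4, 0))


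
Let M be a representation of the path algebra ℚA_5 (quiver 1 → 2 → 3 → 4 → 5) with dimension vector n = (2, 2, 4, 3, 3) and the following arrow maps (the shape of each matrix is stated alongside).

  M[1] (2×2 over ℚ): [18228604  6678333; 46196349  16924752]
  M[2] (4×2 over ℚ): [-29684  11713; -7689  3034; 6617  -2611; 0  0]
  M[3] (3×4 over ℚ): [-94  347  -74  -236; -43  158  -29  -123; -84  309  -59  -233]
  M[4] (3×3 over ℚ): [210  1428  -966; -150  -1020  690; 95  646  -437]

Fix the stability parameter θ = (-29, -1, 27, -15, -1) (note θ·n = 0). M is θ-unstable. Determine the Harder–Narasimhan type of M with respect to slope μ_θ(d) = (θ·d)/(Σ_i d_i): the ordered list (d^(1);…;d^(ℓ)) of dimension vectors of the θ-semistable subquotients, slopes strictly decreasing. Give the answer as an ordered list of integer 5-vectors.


Via rank(M_{q-1}∘⋯∘M_p): M ≅ I[1,4], I[1,5], I[3,3], I[3,4], I[5,5]^2.
μ_θ-semistable layers: μ^(1)=27; μ^(2)=6; μ^(3)=11/3; μ^(4)=-1; μ^(5)=-29

((0, 0, 1, 0, 0); (0, 0, 2, 2, 0); (0, 0, 1, 1, 1); (0, 2, 0, 0, 2); (2, 0, 0, 0, 0))


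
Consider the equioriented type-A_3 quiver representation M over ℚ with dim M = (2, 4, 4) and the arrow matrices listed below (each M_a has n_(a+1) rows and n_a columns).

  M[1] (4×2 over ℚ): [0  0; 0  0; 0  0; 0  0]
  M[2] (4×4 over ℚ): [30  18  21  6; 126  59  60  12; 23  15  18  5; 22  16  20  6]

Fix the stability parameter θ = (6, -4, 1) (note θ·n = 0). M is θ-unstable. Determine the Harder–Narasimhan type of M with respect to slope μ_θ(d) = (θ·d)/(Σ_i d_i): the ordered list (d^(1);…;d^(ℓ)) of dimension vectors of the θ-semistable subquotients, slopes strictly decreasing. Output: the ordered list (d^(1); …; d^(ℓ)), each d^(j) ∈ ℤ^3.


Via rank(M_{q-1}∘⋯∘M_p): M ≅ I[1,1]^2, I[2,2], I[2,3]^3, I[3,3].
μ_θ-semistable layers: μ^(1)=6; μ^(2)=1; μ^(3)=-4

((2, 0, 0); (0, 0, 4); (0, 4, 0))


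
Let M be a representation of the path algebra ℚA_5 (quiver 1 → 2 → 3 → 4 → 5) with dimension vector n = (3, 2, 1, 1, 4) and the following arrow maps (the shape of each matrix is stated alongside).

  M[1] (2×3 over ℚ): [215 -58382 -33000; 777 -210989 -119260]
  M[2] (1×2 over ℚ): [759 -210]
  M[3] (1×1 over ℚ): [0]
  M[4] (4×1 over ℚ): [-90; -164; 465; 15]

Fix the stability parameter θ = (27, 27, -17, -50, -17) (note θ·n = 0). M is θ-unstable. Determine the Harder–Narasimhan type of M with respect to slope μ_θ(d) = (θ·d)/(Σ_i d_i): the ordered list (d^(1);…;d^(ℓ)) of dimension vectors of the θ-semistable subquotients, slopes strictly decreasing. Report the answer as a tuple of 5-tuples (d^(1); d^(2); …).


Barcode: M ≅ I[1,1], I[1,2], I[1,3], I[4,5], I[5,5]^3. HN layers by μ_θ (4 steps, strictly decreasing):
  μ^(1)=27; μ^(2)=37/3; μ^(3)=-17; μ^(4)=-50

((2, 1, 0, 0, 0); (1, 1, 1, 0, 0); (0, 0, 0, 0, 4); (0, 0, 0, 1, 0))


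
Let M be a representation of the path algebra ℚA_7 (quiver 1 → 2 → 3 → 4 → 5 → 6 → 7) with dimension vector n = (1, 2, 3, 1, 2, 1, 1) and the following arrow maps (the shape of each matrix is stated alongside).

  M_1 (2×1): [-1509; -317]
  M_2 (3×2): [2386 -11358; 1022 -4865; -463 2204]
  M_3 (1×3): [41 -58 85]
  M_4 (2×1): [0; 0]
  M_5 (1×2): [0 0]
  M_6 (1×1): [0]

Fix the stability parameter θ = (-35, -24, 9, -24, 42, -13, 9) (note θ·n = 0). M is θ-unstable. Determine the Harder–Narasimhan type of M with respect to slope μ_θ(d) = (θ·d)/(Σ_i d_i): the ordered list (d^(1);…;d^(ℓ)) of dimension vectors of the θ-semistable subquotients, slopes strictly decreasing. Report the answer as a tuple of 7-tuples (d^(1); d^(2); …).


Barcode: M ≅ I[1,4], I[2,3], I[3,3], I[5,5]^2, I[6,6], I[7,7]. HN layers by μ_θ (6 steps, strictly decreasing):
  μ^(1)=42; μ^(2)=9; μ^(3)=-15/2; μ^(4)=-13; μ^(5)=-24; μ^(6)=-35

((0, 0, 0, 0, 2, 0, 0); (0, 0, 2, 0, 0, 0, 1); (0, 0, 1, 1, 0, 0, 0); (0, 0, 0, 0, 0, 1, 0); (0, 2, 0, 0, 0, 0, 0); (1, 0, 0, 0, 0, 0, 0))


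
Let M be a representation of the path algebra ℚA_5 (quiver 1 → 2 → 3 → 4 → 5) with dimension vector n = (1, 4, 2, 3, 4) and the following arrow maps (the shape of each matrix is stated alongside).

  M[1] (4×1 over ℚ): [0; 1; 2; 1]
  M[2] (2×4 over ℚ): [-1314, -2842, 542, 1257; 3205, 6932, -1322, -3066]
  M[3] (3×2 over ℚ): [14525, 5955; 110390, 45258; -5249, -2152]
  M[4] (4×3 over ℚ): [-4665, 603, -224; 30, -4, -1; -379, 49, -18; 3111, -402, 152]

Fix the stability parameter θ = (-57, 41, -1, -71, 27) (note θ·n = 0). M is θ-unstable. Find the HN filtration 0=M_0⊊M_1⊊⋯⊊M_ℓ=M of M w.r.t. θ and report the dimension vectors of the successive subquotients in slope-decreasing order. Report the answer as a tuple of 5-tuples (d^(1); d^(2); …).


Via rank(M_{q-1}∘⋯∘M_p): M ≅ I[1,5], I[2,2]^2, I[2,5], I[4,5], I[5,5].
μ_θ-semistable layers: μ^(1)=41; μ^(2)=27; μ^(3)=-31/3; μ^(4)=-57; μ^(5)=-71

((0, 2, 0, 0, 0); (0, 0, 0, 0, 4); (0, 2, 2, 2, 0); (1, 0, 0, 0, 0); (0, 0, 0, 1, 0))


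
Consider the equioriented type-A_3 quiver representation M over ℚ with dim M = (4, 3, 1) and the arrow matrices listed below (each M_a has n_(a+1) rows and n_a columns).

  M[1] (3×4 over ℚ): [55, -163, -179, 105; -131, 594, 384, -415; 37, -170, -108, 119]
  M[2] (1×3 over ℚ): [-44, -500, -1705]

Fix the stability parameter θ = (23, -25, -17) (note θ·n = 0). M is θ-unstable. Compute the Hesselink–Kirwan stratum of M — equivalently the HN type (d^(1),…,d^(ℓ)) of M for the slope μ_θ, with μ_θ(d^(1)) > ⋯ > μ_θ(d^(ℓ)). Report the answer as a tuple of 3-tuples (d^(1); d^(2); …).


Interval decomposition of M: I[1,1], I[1,2]^2, I[1,3].
HN type (ℓ=3): μ^(1)=23; μ^(2)=-1; μ^(3)=-19/3

((1, 0, 0); (2, 2, 0); (1, 1, 1))


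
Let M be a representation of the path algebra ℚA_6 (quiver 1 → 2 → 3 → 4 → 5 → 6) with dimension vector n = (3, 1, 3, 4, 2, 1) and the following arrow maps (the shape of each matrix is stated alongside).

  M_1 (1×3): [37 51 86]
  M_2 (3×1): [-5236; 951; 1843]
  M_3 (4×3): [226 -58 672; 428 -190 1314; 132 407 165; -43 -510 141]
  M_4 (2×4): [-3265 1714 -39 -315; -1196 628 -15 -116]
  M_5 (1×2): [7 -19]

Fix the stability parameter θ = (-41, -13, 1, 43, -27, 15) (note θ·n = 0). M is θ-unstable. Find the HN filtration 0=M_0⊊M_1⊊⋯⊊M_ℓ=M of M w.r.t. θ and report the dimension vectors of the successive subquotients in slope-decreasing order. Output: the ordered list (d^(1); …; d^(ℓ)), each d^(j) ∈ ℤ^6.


Via rank(M_{q-1}∘⋯∘M_p): M ≅ I[1,1]^2, I[1,6], I[3,3], I[3,5], I[4,4]^2.
μ_θ-semistable layers: μ^(1)=43; μ^(2)=15; μ^(3)=8; μ^(4)=1; μ^(5)=-13; μ^(6)=-41

((0, 0, 0, 2, 0, 0); (0, 0, 0, 0, 0, 1); (0, 0, 0, 2, 2, 0); (0, 0, 3, 0, 0, 0); (0, 1, 0, 0, 0, 0); (3, 0, 0, 0, 0, 0))


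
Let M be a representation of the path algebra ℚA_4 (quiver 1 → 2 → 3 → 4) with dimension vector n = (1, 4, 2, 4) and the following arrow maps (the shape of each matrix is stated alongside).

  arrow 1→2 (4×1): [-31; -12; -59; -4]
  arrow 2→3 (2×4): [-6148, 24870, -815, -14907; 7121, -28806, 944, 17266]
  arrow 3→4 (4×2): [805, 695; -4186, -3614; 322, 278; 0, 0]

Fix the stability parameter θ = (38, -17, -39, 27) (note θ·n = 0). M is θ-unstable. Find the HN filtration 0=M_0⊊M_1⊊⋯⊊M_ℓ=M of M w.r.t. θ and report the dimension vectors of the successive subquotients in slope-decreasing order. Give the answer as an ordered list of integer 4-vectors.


Barcode: M ≅ I[1,3], I[2,2]^2, I[2,4], I[4,4]^3. HN layers by μ_θ (4 steps, strictly decreasing):
  μ^(1)=27; μ^(2)=-6; μ^(3)=-17; μ^(4)=-28

((0, 0, 0, 4); (1, 1, 1, 0); (0, 2, 0, 0); (0, 1, 1, 0))


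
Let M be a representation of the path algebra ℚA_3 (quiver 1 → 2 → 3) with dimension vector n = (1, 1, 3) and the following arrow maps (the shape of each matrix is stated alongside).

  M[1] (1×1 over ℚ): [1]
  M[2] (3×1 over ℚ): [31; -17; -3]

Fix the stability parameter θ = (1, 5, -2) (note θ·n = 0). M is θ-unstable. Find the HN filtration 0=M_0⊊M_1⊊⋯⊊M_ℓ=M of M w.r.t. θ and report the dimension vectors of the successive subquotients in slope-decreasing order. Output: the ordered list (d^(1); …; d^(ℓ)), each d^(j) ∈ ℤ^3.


Barcode: M ≅ I[1,3], I[3,3]^2. HN layers by μ_θ (3 steps, strictly decreasing):
  μ^(1)=3/2; μ^(2)=1; μ^(3)=-2

((0, 1, 1); (1, 0, 0); (0, 0, 2))


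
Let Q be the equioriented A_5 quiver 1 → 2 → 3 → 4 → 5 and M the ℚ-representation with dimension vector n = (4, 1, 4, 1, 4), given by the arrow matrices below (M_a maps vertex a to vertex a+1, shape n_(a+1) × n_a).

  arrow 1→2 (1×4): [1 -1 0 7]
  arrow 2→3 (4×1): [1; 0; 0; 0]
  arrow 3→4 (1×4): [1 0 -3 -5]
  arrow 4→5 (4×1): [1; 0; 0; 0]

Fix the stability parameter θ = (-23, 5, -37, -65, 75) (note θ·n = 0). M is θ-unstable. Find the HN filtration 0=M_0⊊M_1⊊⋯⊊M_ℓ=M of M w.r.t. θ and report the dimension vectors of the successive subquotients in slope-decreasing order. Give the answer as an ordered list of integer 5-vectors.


Interval decomposition of M: I[1,1]^3, I[1,5], I[3,3]^3, I[5,5]^3.
HN type (ℓ=4): μ^(1)=75; μ^(2)=-23; μ^(3)=-30; μ^(4)=-37

((0, 0, 0, 0, 4); (3, 0, 0, 0, 0); (1, 1, 1, 1, 0); (0, 0, 3, 0, 0))


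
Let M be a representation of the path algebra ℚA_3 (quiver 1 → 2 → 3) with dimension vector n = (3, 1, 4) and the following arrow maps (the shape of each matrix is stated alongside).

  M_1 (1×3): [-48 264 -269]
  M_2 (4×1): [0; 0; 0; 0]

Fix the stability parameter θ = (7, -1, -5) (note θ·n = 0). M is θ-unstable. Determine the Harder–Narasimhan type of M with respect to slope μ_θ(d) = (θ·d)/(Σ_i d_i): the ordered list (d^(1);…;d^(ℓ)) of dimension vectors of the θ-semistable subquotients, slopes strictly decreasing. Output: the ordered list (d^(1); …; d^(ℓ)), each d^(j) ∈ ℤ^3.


Barcode: M ≅ I[1,1]^2, I[1,2], I[3,3]^4. HN layers by μ_θ (3 steps, strictly decreasing):
  μ^(1)=7; μ^(2)=3; μ^(3)=-5

((2, 0, 0); (1, 1, 0); (0, 0, 4))


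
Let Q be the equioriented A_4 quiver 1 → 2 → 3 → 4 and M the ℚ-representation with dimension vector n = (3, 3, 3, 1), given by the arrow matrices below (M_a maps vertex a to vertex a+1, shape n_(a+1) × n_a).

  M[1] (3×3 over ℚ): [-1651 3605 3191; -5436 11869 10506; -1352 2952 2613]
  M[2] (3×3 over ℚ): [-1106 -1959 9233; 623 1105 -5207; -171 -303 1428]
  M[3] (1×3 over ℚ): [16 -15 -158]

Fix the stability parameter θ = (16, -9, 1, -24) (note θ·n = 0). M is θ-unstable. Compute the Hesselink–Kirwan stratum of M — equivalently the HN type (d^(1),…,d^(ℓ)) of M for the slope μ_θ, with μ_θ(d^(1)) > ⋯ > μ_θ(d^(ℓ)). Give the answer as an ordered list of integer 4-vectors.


Via rank(M_{q-1}∘⋯∘M_p): M ≅ I[1,3]^2, I[1,4].
μ_θ-semistable layers: μ^(1)=8/3; μ^(2)=-4

((2, 2, 2, 0); (1, 1, 1, 1))


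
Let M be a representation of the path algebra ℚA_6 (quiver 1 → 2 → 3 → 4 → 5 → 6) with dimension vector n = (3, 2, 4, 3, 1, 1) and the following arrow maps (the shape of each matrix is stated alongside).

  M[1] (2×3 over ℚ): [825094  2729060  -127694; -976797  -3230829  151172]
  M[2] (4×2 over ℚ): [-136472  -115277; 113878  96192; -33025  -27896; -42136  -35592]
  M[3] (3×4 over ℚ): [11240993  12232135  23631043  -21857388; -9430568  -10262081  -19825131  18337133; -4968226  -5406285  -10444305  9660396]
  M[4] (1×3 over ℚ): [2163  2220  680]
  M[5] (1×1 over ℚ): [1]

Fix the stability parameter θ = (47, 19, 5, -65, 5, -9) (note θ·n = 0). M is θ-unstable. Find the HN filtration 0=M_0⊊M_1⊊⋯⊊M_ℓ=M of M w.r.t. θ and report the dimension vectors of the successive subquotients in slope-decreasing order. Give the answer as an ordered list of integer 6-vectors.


Interval decomposition of M: I[1,1], I[1,4], I[1,6], I[3,3], I[3,4].
HN type (ℓ=5): μ^(1)=47; μ^(2)=5; μ^(3)=3/2; μ^(4)=1/3; μ^(5)=-30

((1, 0, 0, 0, 0, 0); (0, 0, 1, 0, 0, 0); (1, 1, 1, 1, 0, 0); (1, 1, 1, 1, 1, 1); (0, 0, 1, 1, 0, 0))
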